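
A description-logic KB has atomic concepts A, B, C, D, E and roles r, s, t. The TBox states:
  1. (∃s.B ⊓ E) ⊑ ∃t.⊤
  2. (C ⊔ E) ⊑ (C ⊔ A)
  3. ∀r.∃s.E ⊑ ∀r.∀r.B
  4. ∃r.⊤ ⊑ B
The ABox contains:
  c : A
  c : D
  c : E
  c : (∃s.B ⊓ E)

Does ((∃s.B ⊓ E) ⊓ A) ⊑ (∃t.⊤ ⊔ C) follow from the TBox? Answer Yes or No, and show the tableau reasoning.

Yes

1. ((∃s.B ⊓ E) ⊓ A) ⊑ (∃t.⊤ ⊔ C)  ⇔  (((∃s.B ⊓ E) ⊓ A) ⊓ (∀t.⊥ ⊓ ¬C)) unsat w.r.t. T
   all branches close; clash ⊥ at an ∃-successor
2. Hence ((∃s.B ⊓ E) ⊓ A) ⊑ (∃t.⊤ ⊔ C): entailed.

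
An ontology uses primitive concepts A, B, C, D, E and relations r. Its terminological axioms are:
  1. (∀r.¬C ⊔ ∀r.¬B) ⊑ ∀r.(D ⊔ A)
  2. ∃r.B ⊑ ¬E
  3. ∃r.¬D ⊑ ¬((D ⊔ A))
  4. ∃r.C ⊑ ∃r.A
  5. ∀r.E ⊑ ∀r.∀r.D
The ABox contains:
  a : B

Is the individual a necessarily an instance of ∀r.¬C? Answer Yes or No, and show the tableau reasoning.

1. a : ∀r.¬C?  L(a) = {B} ∪ {∃r.C}
   apply at a: ∃r.C⊑∃r.A
   open: L(a) ⊇ {B, ¬E, ∀r.D, ∃r.A, ∃r.B, …} (+ ∃-successors) — a ∉ ∀r.¬C possible
2. Hence a : ∀r.¬C: not entailed.

No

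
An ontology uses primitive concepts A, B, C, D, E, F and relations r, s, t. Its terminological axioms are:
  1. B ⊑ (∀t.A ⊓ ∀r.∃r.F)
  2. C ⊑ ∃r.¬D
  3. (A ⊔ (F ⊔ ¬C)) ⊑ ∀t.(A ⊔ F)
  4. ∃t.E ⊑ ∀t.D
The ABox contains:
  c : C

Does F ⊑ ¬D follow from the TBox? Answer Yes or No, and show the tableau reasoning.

No

1. F ⊑ ¬D  ⇔  (F ⊓ D) unsat w.r.t. T
   open: L(x₀) ⊇ {D, F, ¬B, ¬C, ∀t.(A ⊔ F), …}
2. Hence F ⊑ ¬D: not entailed.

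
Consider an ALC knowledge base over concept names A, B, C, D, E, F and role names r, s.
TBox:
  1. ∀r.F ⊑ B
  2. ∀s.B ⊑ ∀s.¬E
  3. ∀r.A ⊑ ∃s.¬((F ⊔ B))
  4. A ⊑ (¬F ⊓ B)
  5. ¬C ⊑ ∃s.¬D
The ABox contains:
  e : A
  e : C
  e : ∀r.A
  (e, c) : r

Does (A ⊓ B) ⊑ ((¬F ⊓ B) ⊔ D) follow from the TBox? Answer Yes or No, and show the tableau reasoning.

Yes

1. (A ⊓ B) ⊑ ((¬F ⊓ B) ⊔ D)  ⇔  ((A ⊓ B) ⊓ ((F ⊔ ¬B) ⊓ ¬D)) unsat w.r.t. T
   all branches close; clash {B, ¬B} at x₀
2. Hence (A ⊓ B) ⊑ ((¬F ⊓ B) ⊔ D): entailed.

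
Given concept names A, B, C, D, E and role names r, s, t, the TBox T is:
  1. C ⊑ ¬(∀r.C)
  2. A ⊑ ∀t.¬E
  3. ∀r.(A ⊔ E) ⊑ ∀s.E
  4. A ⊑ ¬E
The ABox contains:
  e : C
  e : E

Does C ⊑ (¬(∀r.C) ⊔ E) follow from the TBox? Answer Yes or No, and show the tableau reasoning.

1. C ⊑ (¬(∀r.C) ⊔ E)  ⇔  (C ⊓ (∀r.C ⊓ ¬E)) unsat w.r.t. T
   all branches close; clash {C, ¬C} at an ∃-successor
2. Hence C ⊑ (¬(∀r.C) ⊔ E): entailed.

Yes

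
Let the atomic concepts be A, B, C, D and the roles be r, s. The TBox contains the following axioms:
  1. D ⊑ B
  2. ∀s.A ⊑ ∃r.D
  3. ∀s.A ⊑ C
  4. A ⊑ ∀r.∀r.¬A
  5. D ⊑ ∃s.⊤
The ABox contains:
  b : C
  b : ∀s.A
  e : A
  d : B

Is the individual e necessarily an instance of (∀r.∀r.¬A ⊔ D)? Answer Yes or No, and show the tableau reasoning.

Yes

1. e : (∀r.∀r.¬A ⊔ D)?  L(e) = {A} ∪ {(∃r.∃r.A ⊓ ¬D)}
   clash {A, ¬A} at an ∃-successor — e ∈ (∀r.∀r.¬A ⊔ D)
2. Hence e : (∀r.∀r.¬A ⊔ D): entailed.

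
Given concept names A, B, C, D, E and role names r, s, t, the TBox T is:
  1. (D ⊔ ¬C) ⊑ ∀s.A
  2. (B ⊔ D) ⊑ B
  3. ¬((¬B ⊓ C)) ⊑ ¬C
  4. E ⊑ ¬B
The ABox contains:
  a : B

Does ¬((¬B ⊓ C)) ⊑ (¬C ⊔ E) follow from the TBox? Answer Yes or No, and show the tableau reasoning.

1. ¬((¬B ⊓ C)) ⊑ (¬C ⊔ E)  ⇔  ((B ⊔ ¬C) ⊓ (C ⊓ ¬E)) unsat w.r.t. T
   all branches close; clash {C, ¬C} at x₀
2. Hence ¬((¬B ⊓ C)) ⊑ (¬C ⊔ E): entailed.

Yes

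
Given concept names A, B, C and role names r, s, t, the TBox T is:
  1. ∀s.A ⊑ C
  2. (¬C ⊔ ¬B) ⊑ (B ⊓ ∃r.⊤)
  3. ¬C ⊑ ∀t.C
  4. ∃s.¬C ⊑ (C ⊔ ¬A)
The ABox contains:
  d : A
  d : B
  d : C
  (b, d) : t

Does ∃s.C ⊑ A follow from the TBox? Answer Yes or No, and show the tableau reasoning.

No

1. ∃s.C ⊑ A  ⇔  (∃s.C ⊓ ¬A) unsat w.r.t. T
   open: L(x₀) ⊇ {B, C, ¬A, ∀s.C, ∃s.C} (+ ∃-successors)
2. Hence ∃s.C ⊑ A: not entailed.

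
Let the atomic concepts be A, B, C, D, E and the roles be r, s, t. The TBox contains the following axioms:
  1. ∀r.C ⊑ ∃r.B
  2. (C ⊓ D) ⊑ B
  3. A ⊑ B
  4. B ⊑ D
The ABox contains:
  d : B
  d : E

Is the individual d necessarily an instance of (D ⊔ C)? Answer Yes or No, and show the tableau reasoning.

1. d : (D ⊔ C)?  L(d) = {B, E} ∪ {(¬D ⊓ ¬C)}
   clash {D, ¬D} at d — d ∈ (D ⊔ C)
2. Hence d : (D ⊔ C): entailed.

Yes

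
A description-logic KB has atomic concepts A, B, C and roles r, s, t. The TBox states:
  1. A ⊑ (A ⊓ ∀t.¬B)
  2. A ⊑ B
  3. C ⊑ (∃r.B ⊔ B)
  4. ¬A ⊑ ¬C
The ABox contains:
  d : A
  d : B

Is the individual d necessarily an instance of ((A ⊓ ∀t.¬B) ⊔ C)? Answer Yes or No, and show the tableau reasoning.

1. d : ((A ⊓ ∀t.¬B) ⊔ C)?  L(d) = {A, B} ∪ {((¬A ⊔ ∃t.B) ⊓ ¬C)}
   clash {B, ¬B} at an ∃-successor — d ∈ ((A ⊓ ∀t.¬B) ⊔ C)
2. Hence d : ((A ⊓ ∀t.¬B) ⊔ C): entailed.

Yes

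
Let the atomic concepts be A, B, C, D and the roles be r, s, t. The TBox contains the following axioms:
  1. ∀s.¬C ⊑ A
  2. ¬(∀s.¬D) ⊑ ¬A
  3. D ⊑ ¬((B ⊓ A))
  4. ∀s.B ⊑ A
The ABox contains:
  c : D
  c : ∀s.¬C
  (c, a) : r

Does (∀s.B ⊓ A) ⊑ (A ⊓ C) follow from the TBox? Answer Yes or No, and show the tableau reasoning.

No

1. (∀s.B ⊓ A) ⊑ (A ⊓ C)  ⇔  ((∀s.B ⊓ A) ⊓ (¬A ⊔ ¬C)) unsat w.r.t. T
   open: L(x₀) ⊇ {A, ¬C, ¬D, ∀s.B, ∀s.¬D}
2. Hence (∀s.B ⊓ A) ⊑ (A ⊓ C): not entailed.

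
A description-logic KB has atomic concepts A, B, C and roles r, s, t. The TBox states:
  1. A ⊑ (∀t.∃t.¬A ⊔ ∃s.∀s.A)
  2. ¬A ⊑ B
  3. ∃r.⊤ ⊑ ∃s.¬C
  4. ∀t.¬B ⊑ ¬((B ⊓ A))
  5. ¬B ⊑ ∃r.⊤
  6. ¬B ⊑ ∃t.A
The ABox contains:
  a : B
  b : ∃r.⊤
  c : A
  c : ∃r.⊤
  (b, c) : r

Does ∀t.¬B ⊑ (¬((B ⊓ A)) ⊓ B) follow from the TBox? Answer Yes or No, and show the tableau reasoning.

No

1. ∀t.¬B ⊑ (¬((B ⊓ A)) ⊓ B)  ⇔  (∀t.¬B ⊓ ((B ⊓ A) ⊔ ¬B)) unsat w.r.t. T
   apply at x₀: ∀t.¬B⊑¬((B ⊓ A))
   open: L(x₀) ⊇ {A, ¬B, ∀t.¬B, ∀t.∃t.¬A, ∃r.⊤, …} (+ ∃-successors)
2. Hence ∀t.¬B ⊑ (¬((B ⊓ A)) ⊓ B): not entailed.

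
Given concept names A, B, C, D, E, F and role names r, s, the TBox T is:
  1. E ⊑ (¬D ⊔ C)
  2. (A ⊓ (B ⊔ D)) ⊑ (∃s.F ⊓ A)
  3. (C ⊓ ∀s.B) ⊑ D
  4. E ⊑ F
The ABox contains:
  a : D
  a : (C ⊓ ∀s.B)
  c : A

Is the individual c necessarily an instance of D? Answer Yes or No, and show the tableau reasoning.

No

1. c : D?  L(c) = {A} ∪ {¬D}
   open: L(c) ⊇ {A, ¬B, ¬C, ¬D, ¬E} — c ∉ D possible
2. Hence c : D: not entailed.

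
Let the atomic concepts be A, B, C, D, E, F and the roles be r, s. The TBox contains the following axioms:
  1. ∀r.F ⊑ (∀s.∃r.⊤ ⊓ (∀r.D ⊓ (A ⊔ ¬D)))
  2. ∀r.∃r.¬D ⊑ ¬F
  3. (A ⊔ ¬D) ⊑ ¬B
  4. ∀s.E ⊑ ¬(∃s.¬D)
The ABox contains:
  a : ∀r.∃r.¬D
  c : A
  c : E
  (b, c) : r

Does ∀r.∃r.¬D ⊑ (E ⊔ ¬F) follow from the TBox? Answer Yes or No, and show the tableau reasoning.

1. ∀r.∃r.¬D ⊑ (E ⊔ ¬F)  ⇔  (∀r.∃r.¬D ⊓ (¬E ⊓ F)) unsat w.r.t. T
   all branches close; clash {F, ¬F} at x₀
2. Hence ∀r.∃r.¬D ⊑ (E ⊔ ¬F): entailed.

Yes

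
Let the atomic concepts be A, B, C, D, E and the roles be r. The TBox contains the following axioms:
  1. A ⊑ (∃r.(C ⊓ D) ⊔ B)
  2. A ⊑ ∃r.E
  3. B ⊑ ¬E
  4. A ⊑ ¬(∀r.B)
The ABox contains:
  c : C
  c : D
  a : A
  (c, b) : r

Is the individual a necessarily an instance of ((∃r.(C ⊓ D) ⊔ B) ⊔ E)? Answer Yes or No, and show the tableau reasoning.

1. a : ((∃r.(C ⊓ D) ⊔ B) ⊔ E)?  L(a) = {A} ∪ {((∀r.(¬C ⊔ ¬D) ⊓ ¬B) ⊓ ¬E)}
   clash {B, ¬B} at a — a ∈ ((∃r.(C ⊓ D) ⊔ B) ⊔ E)
2. Hence a : ((∃r.(C ⊓ D) ⊔ B) ⊔ E): entailed.

Yes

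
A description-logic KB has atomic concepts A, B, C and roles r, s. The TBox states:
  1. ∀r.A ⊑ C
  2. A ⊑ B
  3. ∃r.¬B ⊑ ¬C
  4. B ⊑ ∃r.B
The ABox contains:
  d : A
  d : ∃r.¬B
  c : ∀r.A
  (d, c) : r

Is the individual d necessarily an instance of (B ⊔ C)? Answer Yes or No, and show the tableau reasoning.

1. d : (B ⊔ C)?  L(d) = {A, ∃r.¬B} ∪ {(¬B ⊓ ¬C)}
   clash {B, ¬B} at d — d ∈ (B ⊔ C)
2. Hence d : (B ⊔ C): entailed.

Yes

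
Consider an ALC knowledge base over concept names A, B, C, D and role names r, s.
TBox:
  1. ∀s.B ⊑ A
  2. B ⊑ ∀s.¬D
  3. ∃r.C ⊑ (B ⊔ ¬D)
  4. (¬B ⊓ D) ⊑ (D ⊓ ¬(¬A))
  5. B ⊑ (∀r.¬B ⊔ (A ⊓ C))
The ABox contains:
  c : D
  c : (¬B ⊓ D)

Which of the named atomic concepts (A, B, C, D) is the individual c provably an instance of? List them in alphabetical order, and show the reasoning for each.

1. c : A?  L(c) = {D, (¬B ⊓ D)} ∪ {¬A}
   clash {A, ¬A} at c — c ∈ A
2. c : B?  L(c) = {D, (¬B ⊓ D)} ∪ {¬B}
   apply at c: (¬B ⊓ D)⊑(D ⊓ ¬(¬A))
   open: L(c) ⊇ {A, D, ¬B, ∀r.¬C} — c ∉ B possible
3. c : C?  L(c) = {D, (¬B ⊓ D)} ∪ {¬C}
   apply at c: (¬B ⊓ D)⊑(D ⊓ ¬(¬A))
   open: L(c) ⊇ {A, D, ¬B, ¬C, ∀r.¬C} — c ∉ C possible
4. c : D?  L(c) = {D, (¬B ⊓ D)} ∪ {¬D}
   clash {D, ¬D} at c — c ∈ D
5. Entailed for c: {A, D}

{A, D}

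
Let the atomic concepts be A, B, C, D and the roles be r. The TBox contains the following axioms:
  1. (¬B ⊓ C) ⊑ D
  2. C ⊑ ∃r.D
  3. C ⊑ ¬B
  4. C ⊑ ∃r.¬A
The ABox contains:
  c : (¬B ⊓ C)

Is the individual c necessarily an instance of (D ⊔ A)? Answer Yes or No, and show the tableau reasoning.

1. c : (D ⊔ A)?  L(c) = {(¬B ⊓ C)} ∪ {(¬D ⊓ ¬A)}
   clash {D, ¬D} at c — c ∈ (D ⊔ A)
2. Hence c : (D ⊔ A): entailed.

Yes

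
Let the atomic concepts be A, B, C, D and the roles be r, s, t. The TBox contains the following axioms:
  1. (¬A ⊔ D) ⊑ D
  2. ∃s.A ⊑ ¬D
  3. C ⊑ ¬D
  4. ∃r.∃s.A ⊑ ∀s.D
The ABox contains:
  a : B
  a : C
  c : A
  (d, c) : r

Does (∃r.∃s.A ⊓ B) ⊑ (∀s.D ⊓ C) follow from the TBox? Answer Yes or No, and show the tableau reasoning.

No

1. (∃r.∃s.A ⊓ B) ⊑ (∀s.D ⊓ C)  ⇔  ((∃r.∃s.A ⊓ B) ⊓ (∃s.¬D ⊔ ¬C)) unsat w.r.t. T
   apply at x₀: ∃r.∃s.A⊑∀s.D
   open: L(x₀) ⊇ {A, B, ¬C, ¬D, ∀s.D, …} (+ ∃-successors)
2. Hence (∃r.∃s.A ⊓ B) ⊑ (∀s.D ⊓ C): not entailed.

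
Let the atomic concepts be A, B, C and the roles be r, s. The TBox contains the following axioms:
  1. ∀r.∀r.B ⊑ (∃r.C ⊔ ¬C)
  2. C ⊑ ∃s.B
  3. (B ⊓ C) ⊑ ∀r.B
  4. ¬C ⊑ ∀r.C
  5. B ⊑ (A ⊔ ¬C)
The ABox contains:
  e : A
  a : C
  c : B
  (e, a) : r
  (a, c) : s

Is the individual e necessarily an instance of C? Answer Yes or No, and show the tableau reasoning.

1. e : C?  L(e) = {A} ∪ {¬C}
   apply at e: ¬C⊑∀r.C
   open: L(e) ⊇ {A, ¬B, ¬C, ∀r.C, ∃r.∃r.¬B} (+ ∃-successors) — e ∉ C possible
2. Hence e : C: not entailed.

No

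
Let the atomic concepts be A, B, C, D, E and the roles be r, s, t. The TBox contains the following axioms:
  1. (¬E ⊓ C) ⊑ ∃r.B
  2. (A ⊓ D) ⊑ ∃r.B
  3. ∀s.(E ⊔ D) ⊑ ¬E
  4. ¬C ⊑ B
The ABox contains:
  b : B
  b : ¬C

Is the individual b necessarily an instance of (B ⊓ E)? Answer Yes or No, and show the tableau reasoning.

1. b : (B ⊓ E)?  L(b) = {B, ¬C} ∪ {(¬B ⊔ ¬E)}
   open: L(b) ⊇ {B, ¬A, ¬C, ¬E} — b ∉ (B ⊓ E) possible
2. Hence b : (B ⊓ E): not entailed.

No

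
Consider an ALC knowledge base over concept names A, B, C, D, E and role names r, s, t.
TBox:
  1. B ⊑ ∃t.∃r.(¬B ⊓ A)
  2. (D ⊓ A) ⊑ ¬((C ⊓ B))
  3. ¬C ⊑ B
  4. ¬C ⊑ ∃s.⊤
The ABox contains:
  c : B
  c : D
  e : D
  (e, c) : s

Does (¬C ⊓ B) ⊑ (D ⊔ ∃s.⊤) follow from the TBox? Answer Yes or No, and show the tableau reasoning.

Yes

1. (¬C ⊓ B) ⊑ (D ⊔ ∃s.⊤)  ⇔  ((¬C ⊓ B) ⊓ (¬D ⊓ ∀s.⊥)) unsat w.r.t. T
   all branches close; clash ⊥ at an ∃-successor
2. Hence (¬C ⊓ B) ⊑ (D ⊔ ∃s.⊤): entailed.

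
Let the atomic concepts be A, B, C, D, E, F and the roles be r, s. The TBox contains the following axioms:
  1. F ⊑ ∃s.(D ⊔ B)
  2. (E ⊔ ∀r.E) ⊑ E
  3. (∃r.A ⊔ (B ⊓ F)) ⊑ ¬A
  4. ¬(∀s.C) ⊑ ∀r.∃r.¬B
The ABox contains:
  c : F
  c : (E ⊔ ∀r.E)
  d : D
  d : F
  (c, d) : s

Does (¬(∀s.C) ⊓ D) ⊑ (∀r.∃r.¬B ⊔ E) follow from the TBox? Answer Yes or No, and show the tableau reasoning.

1. (¬(∀s.C) ⊓ D) ⊑ (∀r.∃r.¬B ⊔ E)  ⇔  ((∃s.¬C ⊓ D) ⊓ (∃r.∀r.B ⊓ ¬E)) unsat w.r.t. T
   all branches close; clash {E, ¬E} at x₀
2. Hence (¬(∀s.C) ⊓ D) ⊑ (∀r.∃r.¬B ⊔ E): entailed.

Yes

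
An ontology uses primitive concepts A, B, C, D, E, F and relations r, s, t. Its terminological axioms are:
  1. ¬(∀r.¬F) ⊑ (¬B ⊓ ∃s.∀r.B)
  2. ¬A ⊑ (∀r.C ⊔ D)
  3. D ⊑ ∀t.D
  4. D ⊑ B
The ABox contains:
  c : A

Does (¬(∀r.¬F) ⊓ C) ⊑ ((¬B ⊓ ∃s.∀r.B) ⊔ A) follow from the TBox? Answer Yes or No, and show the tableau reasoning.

1. (¬(∀r.¬F) ⊓ C) ⊑ ((¬B ⊓ ∃s.∀r.B) ⊔ A)  ⇔  ((∃r.F ⊓ C) ⊓ ((B ⊔ ∀s.∃r.¬B) ⊓ ¬A)) unsat w.r.t. T
   all branches close; clash {B, ¬B} at x₀
2. Hence (¬(∀r.¬F) ⊓ C) ⊑ ((¬B ⊓ ∃s.∀r.B) ⊔ A): entailed.

Yes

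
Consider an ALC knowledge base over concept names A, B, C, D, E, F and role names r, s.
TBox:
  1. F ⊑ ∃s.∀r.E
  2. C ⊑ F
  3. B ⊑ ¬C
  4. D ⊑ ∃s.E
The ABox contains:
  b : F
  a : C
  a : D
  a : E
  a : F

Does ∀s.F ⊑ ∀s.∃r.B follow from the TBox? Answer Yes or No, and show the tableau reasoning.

No

1. ∀s.F ⊑ ∀s.∃r.B  ⇔  (∀s.F ⊓ ∃s.∀r.¬B) unsat w.r.t. T
   open: L(x₀) ⊇ {¬B, ¬C, ¬D, ¬F, ∀s.F, …} (+ ∃-successors)
2. Hence ∀s.F ⊑ ∀s.∃r.B: not entailed.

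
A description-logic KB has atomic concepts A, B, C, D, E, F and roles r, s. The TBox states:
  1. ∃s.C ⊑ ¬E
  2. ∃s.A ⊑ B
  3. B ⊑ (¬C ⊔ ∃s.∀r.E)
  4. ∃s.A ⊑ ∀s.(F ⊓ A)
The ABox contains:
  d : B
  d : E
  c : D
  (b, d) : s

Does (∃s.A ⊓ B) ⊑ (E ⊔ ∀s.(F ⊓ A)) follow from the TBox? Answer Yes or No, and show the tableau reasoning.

1. (∃s.A ⊓ B) ⊑ (E ⊔ ∀s.(F ⊓ A))  ⇔  ((∃s.A ⊓ B) ⊓ (¬E ⊓ ∃s.(¬F ⊔ ¬A))) unsat w.r.t. T
   all branches close; clash {A, ¬A} at an ∃-successor
2. Hence (∃s.A ⊓ B) ⊑ (E ⊔ ∀s.(F ⊓ A)): entailed.

Yes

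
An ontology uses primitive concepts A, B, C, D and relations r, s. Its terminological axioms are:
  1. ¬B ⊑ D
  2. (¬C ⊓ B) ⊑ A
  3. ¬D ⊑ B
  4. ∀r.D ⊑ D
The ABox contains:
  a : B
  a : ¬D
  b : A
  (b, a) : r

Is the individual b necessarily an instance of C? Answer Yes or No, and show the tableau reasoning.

No

1. b : C?  L(b) = {A} ∪ {¬C}
   open: L(b) ⊇ {A, B, ¬C, ∃r.¬D} (+ ∃-successors) — b ∉ C possible
2. Hence b : C: not entailed.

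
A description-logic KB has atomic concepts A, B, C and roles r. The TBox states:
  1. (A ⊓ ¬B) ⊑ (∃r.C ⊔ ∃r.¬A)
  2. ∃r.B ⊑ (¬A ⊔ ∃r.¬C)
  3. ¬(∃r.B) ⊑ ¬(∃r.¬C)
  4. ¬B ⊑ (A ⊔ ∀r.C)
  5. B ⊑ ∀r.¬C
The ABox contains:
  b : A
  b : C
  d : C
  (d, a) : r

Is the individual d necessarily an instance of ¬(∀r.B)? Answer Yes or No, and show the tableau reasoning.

1. d : ¬(∀r.B)?  L(d) = {C} ∪ {∀r.B}
   open: L(d) ⊇ {B, C, ¬A, ∀r.B, ∀r.¬C, …} (+ ∃-successors) — d ∉ ¬(∀r.B) possible
2. Hence d : ¬(∀r.B): not entailed.

No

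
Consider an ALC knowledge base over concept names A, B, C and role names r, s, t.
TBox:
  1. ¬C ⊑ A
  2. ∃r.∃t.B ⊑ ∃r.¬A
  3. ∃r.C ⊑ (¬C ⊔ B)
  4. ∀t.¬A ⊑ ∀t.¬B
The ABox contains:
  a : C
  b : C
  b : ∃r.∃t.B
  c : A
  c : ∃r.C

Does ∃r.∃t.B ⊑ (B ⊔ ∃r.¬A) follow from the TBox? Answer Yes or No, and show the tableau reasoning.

1. ∃r.∃t.B ⊑ (B ⊔ ∃r.¬A)  ⇔  (∃r.∃t.B ⊓ (¬B ⊓ ∀r.A)) unsat w.r.t. T
   all branches close; clash {B, ¬B} at x₀
2. Hence ∃r.∃t.B ⊑ (B ⊔ ∃r.¬A): entailed.

Yes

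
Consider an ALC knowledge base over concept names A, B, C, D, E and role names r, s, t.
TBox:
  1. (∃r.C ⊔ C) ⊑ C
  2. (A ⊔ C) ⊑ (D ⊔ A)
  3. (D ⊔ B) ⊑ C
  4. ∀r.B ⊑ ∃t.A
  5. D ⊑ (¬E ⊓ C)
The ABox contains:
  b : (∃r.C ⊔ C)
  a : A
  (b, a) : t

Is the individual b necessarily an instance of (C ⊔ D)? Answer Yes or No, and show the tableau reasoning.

Yes

1. b : (C ⊔ D)?  L(b) = {(∃r.C ⊔ C)} ∪ {(¬C ⊓ ¬D)}
   clash {C, ¬C} at b — b ∈ (C ⊔ D)
2. Hence b : (C ⊔ D): entailed.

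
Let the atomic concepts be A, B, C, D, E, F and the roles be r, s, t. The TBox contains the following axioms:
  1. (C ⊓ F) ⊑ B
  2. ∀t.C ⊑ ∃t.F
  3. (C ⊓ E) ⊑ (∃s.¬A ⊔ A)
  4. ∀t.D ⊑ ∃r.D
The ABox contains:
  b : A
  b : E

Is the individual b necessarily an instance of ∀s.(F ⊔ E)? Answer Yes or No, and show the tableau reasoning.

1. b : ∀s.(F ⊔ E)?  L(b) = {A, E} ∪ {∃s.(¬F ⊓ ¬E)}
   open: L(b) ⊇ {A, E, ¬C, ∃s.(¬F ⊓ ¬E), ∃t.¬C, …} (+ ∃-successors) — b ∉ ∀s.(F ⊔ E) possible
2. Hence b : ∀s.(F ⊔ E): not entailed.

No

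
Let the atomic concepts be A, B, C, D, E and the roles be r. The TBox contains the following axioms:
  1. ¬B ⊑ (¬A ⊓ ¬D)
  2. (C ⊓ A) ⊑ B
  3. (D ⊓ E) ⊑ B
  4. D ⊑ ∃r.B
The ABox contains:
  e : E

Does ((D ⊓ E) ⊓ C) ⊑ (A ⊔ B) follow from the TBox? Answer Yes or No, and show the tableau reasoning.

Yes

1. ((D ⊓ E) ⊓ C) ⊑ (A ⊔ B)  ⇔  (((D ⊓ E) ⊓ C) ⊓ (¬A ⊓ ¬B)) unsat w.r.t. T
   all branches close; clash {B, ¬B} at x₀
2. Hence ((D ⊓ E) ⊓ C) ⊑ (A ⊔ B): entailed.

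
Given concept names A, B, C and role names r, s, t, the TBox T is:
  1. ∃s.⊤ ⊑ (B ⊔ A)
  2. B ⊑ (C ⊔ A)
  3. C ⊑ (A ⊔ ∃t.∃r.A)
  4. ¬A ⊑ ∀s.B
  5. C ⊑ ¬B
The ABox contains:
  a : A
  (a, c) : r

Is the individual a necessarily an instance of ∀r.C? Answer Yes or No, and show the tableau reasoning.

1. a : ∀r.C?  L(a) = {A} ∪ {∃r.¬C}
   open: L(a) ⊇ {A, ¬B, ¬C, ∀s.⊥, ∃r.¬C} (+ ∃-successors) — a ∉ ∀r.C possible
2. Hence a : ∀r.C: not entailed.

No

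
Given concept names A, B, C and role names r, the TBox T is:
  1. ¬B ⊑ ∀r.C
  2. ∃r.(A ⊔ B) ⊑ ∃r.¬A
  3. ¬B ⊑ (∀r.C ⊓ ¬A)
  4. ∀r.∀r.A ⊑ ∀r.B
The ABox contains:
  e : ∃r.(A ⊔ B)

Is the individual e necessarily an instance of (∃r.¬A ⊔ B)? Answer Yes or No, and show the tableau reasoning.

Yes

1. e : (∃r.¬A ⊔ B)?  L(e) = {∃r.(A ⊔ B)} ∪ {(∀r.A ⊓ ¬B)}
   clash {A, ¬A} at an ∃-successor — e ∈ (∃r.¬A ⊔ B)
2. Hence e : (∃r.¬A ⊔ B): entailed.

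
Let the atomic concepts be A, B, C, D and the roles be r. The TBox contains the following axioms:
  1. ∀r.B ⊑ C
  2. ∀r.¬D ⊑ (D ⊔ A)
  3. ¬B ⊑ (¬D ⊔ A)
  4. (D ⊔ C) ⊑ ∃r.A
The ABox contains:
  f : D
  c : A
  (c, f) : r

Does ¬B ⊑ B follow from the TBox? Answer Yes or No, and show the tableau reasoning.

No

1. ¬B ⊑ B  ⇔  (¬B ⊓ ¬B) unsat w.r.t. T
   apply at x₀: ¬B⊑(¬D ⊔ A)
   open: L(x₀) ⊇ {¬B, ¬C, ¬D, ∃r.D, ∃r.¬B} (+ ∃-successors)
2. Hence ¬B ⊑ B: not entailed.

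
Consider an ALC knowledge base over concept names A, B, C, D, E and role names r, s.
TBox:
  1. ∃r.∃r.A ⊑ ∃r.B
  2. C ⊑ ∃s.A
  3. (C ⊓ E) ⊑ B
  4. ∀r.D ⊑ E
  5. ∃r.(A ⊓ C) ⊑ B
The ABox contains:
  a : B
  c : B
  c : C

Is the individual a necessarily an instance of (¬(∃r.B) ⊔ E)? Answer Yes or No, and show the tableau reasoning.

No

1. a : (¬(∃r.B) ⊔ E)?  L(a) = {B} ∪ {(∃r.B ⊓ ¬E)}
   open: L(a) ⊇ {B, ¬C, ¬E, ∃r.B, ∃r.¬D} (+ ∃-successors) — a ∉ (¬(∃r.B) ⊔ E) possible
2. Hence a : (¬(∃r.B) ⊔ E): not entailed.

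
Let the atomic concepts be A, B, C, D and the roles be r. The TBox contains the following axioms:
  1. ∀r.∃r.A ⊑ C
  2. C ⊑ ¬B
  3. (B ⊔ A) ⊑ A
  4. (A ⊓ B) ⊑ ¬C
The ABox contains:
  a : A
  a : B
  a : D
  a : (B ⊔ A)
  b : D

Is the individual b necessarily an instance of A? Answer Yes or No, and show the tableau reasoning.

1. b : A?  L(b) = {D} ∪ {¬A}
   open: L(b) ⊇ {D, ¬A, ¬B, ¬C, ∃r.∀r.¬A} (+ ∃-successors) — b ∉ A possible
2. Hence b : A: not entailed.

No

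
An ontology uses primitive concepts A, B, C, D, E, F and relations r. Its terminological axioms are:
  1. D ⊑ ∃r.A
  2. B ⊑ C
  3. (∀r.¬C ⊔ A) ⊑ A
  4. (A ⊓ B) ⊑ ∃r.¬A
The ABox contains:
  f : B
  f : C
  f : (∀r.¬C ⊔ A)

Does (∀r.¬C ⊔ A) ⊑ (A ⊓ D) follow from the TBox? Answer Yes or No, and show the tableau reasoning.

No

1. (∀r.¬C ⊔ A) ⊑ (A ⊓ D)  ⇔  ((∀r.¬C ⊔ A) ⊓ (¬A ⊔ ¬D)) unsat w.r.t. T
   apply at x₀: (∀r.¬C ⊔ A)⊑A
   open: L(x₀) ⊇ {A, ¬B, ¬D}
2. Hence (∀r.¬C ⊔ A) ⊑ (A ⊓ D): not entailed.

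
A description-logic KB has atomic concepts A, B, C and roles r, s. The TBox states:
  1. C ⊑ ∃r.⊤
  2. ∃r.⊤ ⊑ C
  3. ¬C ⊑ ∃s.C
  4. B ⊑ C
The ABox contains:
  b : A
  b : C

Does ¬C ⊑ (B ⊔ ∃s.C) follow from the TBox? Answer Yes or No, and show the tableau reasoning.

Yes

1. ¬C ⊑ (B ⊔ ∃s.C)  ⇔  (¬C ⊓ (¬B ⊓ ∀s.¬C)) unsat w.r.t. T
   all branches close; clash {C, ¬C} at x₀
2. Hence ¬C ⊑ (B ⊔ ∃s.C): entailed.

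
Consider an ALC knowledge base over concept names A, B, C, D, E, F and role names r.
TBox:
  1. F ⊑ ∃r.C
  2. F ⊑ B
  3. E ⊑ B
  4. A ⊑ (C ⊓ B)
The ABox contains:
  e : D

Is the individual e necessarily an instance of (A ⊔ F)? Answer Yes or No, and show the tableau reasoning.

1. e : (A ⊔ F)?  L(e) = {D} ∪ {(¬A ⊓ ¬F)}
   open: L(e) ⊇ {D, ¬A, ¬E, ¬F} — e ∉ (A ⊔ F) possible
2. Hence e : (A ⊔ F): not entailed.

No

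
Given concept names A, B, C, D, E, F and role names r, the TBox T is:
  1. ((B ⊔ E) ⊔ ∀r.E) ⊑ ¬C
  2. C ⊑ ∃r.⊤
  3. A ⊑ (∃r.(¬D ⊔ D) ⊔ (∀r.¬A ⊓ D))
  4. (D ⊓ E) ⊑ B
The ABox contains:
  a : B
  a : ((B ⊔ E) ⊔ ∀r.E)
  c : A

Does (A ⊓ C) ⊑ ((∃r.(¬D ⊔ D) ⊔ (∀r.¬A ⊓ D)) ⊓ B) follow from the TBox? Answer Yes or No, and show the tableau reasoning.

1. (A ⊓ C) ⊑ ((∃r.(¬D ⊔ D) ⊔ (∀r.¬A ⊓ D)) ⊓ B)  ⇔  ((A ⊓ C) ⊓ ((∀r.(D ⊓ ¬D) ⊓ (∃r.A ⊔ ¬D)) ⊔ ¬B)) unsat w.r.t. T
   apply at x₀: C⊑∃r.⊤; A⊑(∃r.(¬D ⊔ D) ⊔ (∀r.¬A ⊓ D))
   open: L(x₀) ⊇ {A, C, ¬B, ¬D, ¬E, …} (+ ∃-successors)
2. Hence (A ⊓ C) ⊑ ((∃r.(¬D ⊔ D) ⊔ (∀r.¬A ⊓ D)) ⊓ B): not entailed.

No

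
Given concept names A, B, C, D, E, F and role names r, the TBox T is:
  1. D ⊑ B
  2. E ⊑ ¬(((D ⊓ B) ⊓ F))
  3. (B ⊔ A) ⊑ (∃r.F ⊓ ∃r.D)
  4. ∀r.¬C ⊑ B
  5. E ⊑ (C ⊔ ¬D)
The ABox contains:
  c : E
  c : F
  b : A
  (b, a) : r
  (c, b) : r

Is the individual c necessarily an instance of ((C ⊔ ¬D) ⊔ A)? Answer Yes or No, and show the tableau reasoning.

1. c : ((C ⊔ ¬D) ⊔ A)?  L(c) = {E, F} ∪ {((¬C ⊓ D) ⊓ ¬A)}
   clash {D, ¬D} at c — c ∈ ((C ⊔ ¬D) ⊔ A)
2. Hence c : ((C ⊔ ¬D) ⊔ A): entailed.

Yes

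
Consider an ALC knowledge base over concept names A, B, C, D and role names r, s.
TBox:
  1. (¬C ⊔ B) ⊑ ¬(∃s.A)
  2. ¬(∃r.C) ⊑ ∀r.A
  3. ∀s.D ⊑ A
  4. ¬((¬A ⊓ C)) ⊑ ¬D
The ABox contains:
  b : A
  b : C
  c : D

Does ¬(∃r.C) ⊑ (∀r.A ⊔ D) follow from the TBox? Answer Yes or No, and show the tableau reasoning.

1. ¬(∃r.C) ⊑ (∀r.A ⊔ D)  ⇔  (∀r.¬C ⊓ (∃r.¬A ⊓ ¬D)) unsat w.r.t. T
   all branches close; clash {A, ¬A} at an ∃-successor
2. Hence ¬(∃r.C) ⊑ (∀r.A ⊔ D): entailed.

Yes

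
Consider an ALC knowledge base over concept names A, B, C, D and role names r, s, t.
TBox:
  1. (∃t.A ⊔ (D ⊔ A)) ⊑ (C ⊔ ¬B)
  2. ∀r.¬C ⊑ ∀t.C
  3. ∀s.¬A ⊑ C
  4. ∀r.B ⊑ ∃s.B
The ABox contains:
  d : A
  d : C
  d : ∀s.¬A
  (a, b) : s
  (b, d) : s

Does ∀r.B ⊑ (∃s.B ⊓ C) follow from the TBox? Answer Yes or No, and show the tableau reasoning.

1. ∀r.B ⊑ (∃s.B ⊓ C)  ⇔  (∀r.B ⊓ (∀s.¬B ⊔ ¬C)) unsat w.r.t. T
   apply at x₀: ∀r.B⊑∃s.B
   open: L(x₀) ⊇ {¬A, ¬C, ¬D, ∀r.B, ∀t.¬A, …} (+ ∃-successors)
2. Hence ∀r.B ⊑ (∃s.B ⊓ C): not entailed.

No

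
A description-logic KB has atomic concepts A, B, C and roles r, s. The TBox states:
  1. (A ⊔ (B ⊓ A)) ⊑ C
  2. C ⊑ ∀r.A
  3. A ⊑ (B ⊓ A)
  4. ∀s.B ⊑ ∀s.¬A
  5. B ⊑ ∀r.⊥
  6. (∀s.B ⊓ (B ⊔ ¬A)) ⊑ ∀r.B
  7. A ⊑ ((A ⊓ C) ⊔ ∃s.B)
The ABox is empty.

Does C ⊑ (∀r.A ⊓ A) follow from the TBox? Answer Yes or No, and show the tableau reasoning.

No

1. C ⊑ (∀r.A ⊓ A)  ⇔  (C ⊓ (∃r.¬A ⊔ ¬A)) unsat w.r.t. T
   apply at x₀: C⊑∀r.A
   open: L(x₀) ⊇ {C, ¬A, ¬B, ∀r.A, ∃s.¬B} (+ ∃-successors)
2. Hence C ⊑ (∀r.A ⊓ A): not entailed.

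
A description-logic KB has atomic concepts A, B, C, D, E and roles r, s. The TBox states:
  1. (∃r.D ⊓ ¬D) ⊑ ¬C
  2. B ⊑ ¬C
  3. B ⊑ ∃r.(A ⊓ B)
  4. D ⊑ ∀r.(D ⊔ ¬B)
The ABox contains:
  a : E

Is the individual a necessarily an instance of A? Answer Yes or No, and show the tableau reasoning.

No

1. a : A?  L(a) = {E} ∪ {¬A}
   open: L(a) ⊇ {E, ¬A, ¬B, ¬D, ∀r.¬D} — a ∉ A possible
2. Hence a : A: not entailed.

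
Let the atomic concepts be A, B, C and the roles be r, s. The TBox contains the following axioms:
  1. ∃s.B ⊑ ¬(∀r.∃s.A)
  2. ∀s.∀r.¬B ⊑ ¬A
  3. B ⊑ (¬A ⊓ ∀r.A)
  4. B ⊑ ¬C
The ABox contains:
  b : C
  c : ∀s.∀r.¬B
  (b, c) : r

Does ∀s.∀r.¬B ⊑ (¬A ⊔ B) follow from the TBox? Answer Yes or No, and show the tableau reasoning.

Yes

1. ∀s.∀r.¬B ⊑ (¬A ⊔ B)  ⇔  (∀s.∀r.¬B ⊓ (A ⊓ ¬B)) unsat w.r.t. T
   all branches close; clash {A, ¬A} at x₀
2. Hence ∀s.∀r.¬B ⊑ (¬A ⊔ B): entailed.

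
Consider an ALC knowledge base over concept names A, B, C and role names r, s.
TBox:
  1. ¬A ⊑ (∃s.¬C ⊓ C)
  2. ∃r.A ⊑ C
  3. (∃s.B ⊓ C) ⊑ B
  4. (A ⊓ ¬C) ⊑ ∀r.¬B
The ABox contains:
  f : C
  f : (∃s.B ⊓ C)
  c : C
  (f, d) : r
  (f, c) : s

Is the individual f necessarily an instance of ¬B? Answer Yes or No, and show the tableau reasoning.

1. f : ¬B?  L(f) = {C, (∃s.B ⊓ C)} ∪ {B}
   open: L(f) ⊇ {A, B, C, ∃s.B} (+ ∃-successors) — f ∉ ¬B possible
2. Hence f : ¬B: not entailed.

No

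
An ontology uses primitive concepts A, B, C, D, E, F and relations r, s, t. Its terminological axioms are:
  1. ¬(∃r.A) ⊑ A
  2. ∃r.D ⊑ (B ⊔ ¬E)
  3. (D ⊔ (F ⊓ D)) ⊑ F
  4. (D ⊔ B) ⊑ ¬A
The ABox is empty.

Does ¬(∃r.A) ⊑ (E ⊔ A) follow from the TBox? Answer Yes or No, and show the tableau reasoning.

Yes

1. ¬(∃r.A) ⊑ (E ⊔ A)  ⇔  (∀r.¬A ⊓ (¬E ⊓ ¬A)) unsat w.r.t. T
   all branches close; clash {A, ¬A} at x₀
2. Hence ¬(∃r.A) ⊑ (E ⊔ A): entailed.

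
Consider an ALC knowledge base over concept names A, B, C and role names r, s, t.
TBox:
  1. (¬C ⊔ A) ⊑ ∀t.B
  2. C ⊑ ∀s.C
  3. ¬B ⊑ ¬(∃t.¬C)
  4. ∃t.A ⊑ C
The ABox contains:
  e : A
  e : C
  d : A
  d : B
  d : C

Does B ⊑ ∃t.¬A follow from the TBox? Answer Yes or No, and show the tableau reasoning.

No

1. B ⊑ ∃t.¬A  ⇔  (B ⊓ ∀t.A) unsat w.r.t. T
   open: L(x₀) ⊇ {B, ¬C, ∀t.A, ∀t.B, ∀t.¬A}
2. Hence B ⊑ ∃t.¬A: not entailed.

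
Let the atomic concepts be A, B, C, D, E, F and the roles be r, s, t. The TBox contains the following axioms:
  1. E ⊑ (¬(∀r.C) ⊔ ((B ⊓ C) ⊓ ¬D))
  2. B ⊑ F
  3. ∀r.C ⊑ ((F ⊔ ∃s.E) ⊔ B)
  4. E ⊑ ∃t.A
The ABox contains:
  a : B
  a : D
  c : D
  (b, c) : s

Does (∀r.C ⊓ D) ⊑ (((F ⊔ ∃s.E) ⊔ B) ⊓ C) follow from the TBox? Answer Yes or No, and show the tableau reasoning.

1. (∀r.C ⊓ D) ⊑ (((F ⊔ ∃s.E) ⊔ B) ⊓ C)  ⇔  ((∀r.C ⊓ D) ⊓ (((¬F ⊓ ∀s.¬E) ⊓ ¬B) ⊔ ¬C)) unsat w.r.t. T
   apply at x₀: ∀r.C⊑((F ⊔ ∃s.E) ⊔ B)
   open: L(x₀) ⊇ {D, F, ¬B, ¬C, ¬E, …}
2. Hence (∀r.C ⊓ D) ⊑ (((F ⊔ ∃s.E) ⊔ B) ⊓ C): not entailed.

No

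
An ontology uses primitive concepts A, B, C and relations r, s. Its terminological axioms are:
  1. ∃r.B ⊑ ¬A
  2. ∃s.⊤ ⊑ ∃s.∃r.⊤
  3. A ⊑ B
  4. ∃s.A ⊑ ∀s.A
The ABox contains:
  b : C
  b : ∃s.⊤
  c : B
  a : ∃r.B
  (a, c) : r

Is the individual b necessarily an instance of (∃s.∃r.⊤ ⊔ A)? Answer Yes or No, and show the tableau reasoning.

Yes

1. b : (∃s.∃r.⊤ ⊔ A)?  L(b) = {C, ∃s.⊤} ∪ {(∀s.∀r.⊥ ⊓ ¬A)}
   clash {A, ¬A} at an ∃-successor — b ∈ (∃s.∃r.⊤ ⊔ A)
2. Hence b : (∃s.∃r.⊤ ⊔ A): entailed.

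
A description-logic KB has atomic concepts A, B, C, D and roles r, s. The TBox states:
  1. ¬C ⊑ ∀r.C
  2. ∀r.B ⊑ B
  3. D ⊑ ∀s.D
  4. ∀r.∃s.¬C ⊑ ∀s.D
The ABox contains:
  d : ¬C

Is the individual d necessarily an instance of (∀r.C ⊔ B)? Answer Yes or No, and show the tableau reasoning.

1. d : (∀r.C ⊔ B)?  L(d) = {¬C} ∪ {(∃r.¬C ⊓ ¬B)}
   clash {B, ¬B} at d — d ∈ (∀r.C ⊔ B)
2. Hence d : (∀r.C ⊔ B): entailed.

Yes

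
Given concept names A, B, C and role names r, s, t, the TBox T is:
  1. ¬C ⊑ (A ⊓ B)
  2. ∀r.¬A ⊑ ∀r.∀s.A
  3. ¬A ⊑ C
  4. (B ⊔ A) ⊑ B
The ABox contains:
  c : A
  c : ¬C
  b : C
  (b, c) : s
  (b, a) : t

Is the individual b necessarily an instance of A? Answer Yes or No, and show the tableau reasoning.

No

1. b : A?  L(b) = {C} ∪ {¬A}
   open: L(b) ⊇ {C, ¬A, ¬B, ∃r.A} (+ ∃-successors) — b ∉ A possible
2. Hence b : A: not entailed.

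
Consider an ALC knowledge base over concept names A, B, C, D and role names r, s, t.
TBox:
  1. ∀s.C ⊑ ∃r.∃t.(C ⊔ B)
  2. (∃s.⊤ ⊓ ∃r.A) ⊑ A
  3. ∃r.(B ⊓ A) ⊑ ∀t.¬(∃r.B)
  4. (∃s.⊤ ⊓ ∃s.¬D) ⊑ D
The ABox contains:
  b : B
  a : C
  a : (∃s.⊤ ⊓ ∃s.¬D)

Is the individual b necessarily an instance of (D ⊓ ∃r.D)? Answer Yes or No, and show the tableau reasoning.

1. b : (D ⊓ ∃r.D)?  L(b) = {B} ∪ {(¬D ⊔ ∀r.¬D)}
   open: L(b) ⊇ {B, ¬D, ∀r.(¬B ⊔ ¬A), ∀s.⊥, ∃r.∃t.(C ⊔ B)} (+ ∃-successors) — b ∉ (D ⊓ ∃r.D) possible
2. Hence b : (D ⊓ ∃r.D): not entailed.

No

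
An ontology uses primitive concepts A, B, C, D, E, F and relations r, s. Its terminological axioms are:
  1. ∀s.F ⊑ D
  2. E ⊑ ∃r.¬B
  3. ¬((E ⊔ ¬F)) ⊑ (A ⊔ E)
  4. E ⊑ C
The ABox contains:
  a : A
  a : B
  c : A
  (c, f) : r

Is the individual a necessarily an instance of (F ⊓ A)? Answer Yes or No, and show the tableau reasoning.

No

1. a : (F ⊓ A)?  L(a) = {A, B} ∪ {(¬F ⊔ ¬A)}
   open: L(a) ⊇ {A, B, ¬E, ¬F, ∃s.¬F} (+ ∃-successors) — a ∉ (F ⊓ A) possible
2. Hence a : (F ⊓ A): not entailed.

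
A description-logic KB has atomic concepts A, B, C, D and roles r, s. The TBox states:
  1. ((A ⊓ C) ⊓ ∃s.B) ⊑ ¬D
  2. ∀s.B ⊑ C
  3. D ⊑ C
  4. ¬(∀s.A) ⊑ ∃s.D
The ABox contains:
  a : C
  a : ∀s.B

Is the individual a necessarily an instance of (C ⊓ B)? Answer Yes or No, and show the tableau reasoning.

1. a : (C ⊓ B)?  L(a) = {C, ∀s.B} ∪ {(¬C ⊔ ¬B)}
   open: L(a) ⊇ {C, ¬A, ¬B, ∀s.A, ∀s.B} — a ∉ (C ⊓ B) possible
2. Hence a : (C ⊓ B): not entailed.

No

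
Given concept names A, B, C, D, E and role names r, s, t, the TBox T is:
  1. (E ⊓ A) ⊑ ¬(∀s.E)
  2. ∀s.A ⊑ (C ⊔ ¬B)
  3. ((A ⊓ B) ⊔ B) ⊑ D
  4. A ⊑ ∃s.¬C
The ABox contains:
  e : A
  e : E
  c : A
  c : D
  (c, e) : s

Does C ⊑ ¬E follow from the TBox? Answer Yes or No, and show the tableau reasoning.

No

1. C ⊑ ¬E  ⇔  (C ⊓ E) unsat w.r.t. T
   open: L(x₀) ⊇ {C, E, ¬A, ¬B, ∃s.¬A} (+ ∃-successors)
2. Hence C ⊑ ¬E: not entailed.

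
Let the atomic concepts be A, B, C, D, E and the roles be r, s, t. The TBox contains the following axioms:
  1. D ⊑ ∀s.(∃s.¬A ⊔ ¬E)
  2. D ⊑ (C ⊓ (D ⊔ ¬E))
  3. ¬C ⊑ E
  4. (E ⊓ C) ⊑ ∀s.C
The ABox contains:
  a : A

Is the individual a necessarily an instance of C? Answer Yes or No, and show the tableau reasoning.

No

1. a : C?  L(a) = {A} ∪ {¬C}
   apply at a: ¬C⊑E
   open: L(a) ⊇ {A, E, ¬C, ¬D} — a ∉ C possible
2. Hence a : C: not entailed.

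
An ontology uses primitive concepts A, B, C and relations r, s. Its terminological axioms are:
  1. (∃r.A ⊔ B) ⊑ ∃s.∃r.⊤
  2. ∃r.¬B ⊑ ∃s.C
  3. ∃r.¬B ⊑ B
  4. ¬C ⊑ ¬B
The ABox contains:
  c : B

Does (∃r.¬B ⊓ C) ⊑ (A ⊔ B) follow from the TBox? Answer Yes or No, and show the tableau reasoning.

Yes

1. (∃r.¬B ⊓ C) ⊑ (A ⊔ B)  ⇔  ((∃r.¬B ⊓ C) ⊓ (¬A ⊓ ¬B)) unsat w.r.t. T
   all branches close; clash {B, ¬B} at x₀
2. Hence (∃r.¬B ⊓ C) ⊑ (A ⊔ B): entailed.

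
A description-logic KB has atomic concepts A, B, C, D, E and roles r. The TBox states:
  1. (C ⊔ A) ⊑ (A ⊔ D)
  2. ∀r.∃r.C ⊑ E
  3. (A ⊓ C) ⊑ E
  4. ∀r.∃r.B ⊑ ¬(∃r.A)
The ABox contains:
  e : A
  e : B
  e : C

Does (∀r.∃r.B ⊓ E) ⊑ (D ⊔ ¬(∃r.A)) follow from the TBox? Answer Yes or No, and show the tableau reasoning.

Yes

1. (∀r.∃r.B ⊓ E) ⊑ (D ⊔ ¬(∃r.A))  ⇔  ((∀r.∃r.B ⊓ E) ⊓ (¬D ⊓ ∃r.A)) unsat w.r.t. T
   all branches close; clash {D, ¬D} at x₀
2. Hence (∀r.∃r.B ⊓ E) ⊑ (D ⊔ ¬(∃r.A)): entailed.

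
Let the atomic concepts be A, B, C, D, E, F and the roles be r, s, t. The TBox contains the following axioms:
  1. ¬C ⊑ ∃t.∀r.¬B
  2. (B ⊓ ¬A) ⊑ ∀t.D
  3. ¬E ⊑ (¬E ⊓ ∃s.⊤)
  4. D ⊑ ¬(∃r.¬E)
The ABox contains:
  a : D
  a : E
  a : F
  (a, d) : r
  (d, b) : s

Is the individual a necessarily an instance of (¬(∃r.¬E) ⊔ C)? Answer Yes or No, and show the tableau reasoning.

1. a : (¬(∃r.¬E) ⊔ C)?  L(a) = {D, E, F} ∪ {(∃r.¬E ⊓ ¬C)}
   clash {E, ¬E} at an ∃-successor — a ∈ (¬(∃r.¬E) ⊔ C)
2. Hence a : (¬(∃r.¬E) ⊔ C): entailed.

Yes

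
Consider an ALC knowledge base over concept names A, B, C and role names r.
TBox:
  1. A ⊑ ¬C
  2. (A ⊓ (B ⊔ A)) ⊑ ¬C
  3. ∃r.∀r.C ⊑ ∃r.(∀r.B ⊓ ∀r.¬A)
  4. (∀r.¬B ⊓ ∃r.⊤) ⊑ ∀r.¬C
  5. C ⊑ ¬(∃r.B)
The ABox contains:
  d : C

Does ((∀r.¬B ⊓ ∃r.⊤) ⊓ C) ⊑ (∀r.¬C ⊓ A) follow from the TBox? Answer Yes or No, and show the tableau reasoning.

1. ((∀r.¬B ⊓ ∃r.⊤) ⊓ C) ⊑ (∀r.¬C ⊓ A)  ⇔  (((∀r.¬B ⊓ ∃r.⊤) ⊓ C) ⊓ (∃r.C ⊔ ¬A)) unsat w.r.t. T
   apply at x₀: (∀r.¬B ⊓ ∃r.⊤)⊑∀r.¬C
   open: L(x₀) ⊇ {C, ¬A, ∀r.¬B, ∀r.¬C, ∀r.∃r.¬C, …} (+ ∃-successors)
2. Hence ((∀r.¬B ⊓ ∃r.⊤) ⊓ C) ⊑ (∀r.¬C ⊓ A): not entailed.

No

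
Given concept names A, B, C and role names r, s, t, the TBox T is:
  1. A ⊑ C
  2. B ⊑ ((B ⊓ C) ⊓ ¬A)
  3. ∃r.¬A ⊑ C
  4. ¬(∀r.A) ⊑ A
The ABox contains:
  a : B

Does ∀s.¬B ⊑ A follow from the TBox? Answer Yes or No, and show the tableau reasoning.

1. ∀s.¬B ⊑ A  ⇔  (∀s.¬B ⊓ ¬A) unsat w.r.t. T
   open: L(x₀) ⊇ {¬A, ¬B, ∀r.A, ∀s.¬B}
2. Hence ∀s.¬B ⊑ A: not entailed.

No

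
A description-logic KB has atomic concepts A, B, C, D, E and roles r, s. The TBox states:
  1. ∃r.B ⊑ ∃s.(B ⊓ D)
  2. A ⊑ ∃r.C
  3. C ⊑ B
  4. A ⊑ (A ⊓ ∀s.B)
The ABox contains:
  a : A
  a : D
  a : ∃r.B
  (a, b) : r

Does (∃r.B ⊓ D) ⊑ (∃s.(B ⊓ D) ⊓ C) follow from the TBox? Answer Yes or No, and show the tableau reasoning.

1. (∃r.B ⊓ D) ⊑ (∃s.(B ⊓ D) ⊓ C)  ⇔  ((∃r.B ⊓ D) ⊓ (∀s.(¬B ⊔ ¬D) ⊔ ¬C)) unsat w.r.t. T
   apply at x₀: ∃r.B⊑∃s.(B ⊓ D)
   open: L(x₀) ⊇ {D, ¬A, ¬C, ∃r.B, ∃s.(B ⊓ D)} (+ ∃-successors)
2. Hence (∃r.B ⊓ D) ⊑ (∃s.(B ⊓ D) ⊓ C): not entailed.

No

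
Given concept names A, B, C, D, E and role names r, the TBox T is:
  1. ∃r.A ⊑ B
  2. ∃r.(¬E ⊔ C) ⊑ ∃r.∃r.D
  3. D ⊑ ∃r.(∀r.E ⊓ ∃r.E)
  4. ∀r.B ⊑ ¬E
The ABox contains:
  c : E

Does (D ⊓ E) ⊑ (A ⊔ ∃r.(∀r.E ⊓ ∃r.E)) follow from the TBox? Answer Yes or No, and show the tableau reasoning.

Yes

1. (D ⊓ E) ⊑ (A ⊔ ∃r.(∀r.E ⊓ ∃r.E))  ⇔  ((D ⊓ E) ⊓ (¬A ⊓ ∀r.(∃r.¬E ⊔ ∀r.¬E))) unsat w.r.t. T
   all branches close; clash {E, ¬E} at x₀
2. Hence (D ⊓ E) ⊑ (A ⊔ ∃r.(∀r.E ⊓ ∃r.E)): entailed.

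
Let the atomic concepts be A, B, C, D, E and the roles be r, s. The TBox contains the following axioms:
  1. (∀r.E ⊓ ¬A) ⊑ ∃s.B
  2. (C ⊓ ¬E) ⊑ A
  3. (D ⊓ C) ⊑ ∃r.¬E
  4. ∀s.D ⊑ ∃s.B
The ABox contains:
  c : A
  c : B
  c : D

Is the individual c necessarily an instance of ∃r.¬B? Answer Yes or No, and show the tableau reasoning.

No

1. c : ∃r.¬B?  L(c) = {A, B, D} ∪ {∀r.B}
   open: L(c) ⊇ {A, B, D, ¬C, ∀r.B, …} (+ ∃-successors) — c ∉ ∃r.¬B possible
2. Hence c : ∃r.¬B: not entailed.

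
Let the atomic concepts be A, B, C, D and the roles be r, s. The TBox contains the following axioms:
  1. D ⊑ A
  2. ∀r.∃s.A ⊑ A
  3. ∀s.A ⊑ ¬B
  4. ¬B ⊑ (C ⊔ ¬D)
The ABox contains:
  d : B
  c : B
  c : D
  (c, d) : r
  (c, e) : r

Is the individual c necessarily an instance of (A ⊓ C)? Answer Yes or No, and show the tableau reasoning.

No

1. c : (A ⊓ C)?  L(c) = {B, D} ∪ {(¬A ⊔ ¬C)}
   apply at c: D⊑A
   open: L(c) ⊇ {A, B, D, ¬C, ∃s.¬A} (+ ∃-successors) — c ∉ (A ⊓ C) possible
2. Hence c : (A ⊓ C): not entailed.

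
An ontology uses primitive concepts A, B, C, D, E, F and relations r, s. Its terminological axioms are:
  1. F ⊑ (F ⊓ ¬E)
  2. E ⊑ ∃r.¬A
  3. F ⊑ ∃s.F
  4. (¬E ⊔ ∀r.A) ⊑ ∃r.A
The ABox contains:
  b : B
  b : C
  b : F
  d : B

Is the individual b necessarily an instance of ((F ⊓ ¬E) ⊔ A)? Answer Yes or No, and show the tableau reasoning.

1. b : ((F ⊓ ¬E) ⊔ A)?  L(b) = {B, C, F} ∪ {((¬F ⊔ E) ⊓ ¬A)}
   clash {E, ¬E} at b — b ∈ ((F ⊓ ¬E) ⊔ A)
2. Hence b : ((F ⊓ ¬E) ⊔ A): entailed.

Yes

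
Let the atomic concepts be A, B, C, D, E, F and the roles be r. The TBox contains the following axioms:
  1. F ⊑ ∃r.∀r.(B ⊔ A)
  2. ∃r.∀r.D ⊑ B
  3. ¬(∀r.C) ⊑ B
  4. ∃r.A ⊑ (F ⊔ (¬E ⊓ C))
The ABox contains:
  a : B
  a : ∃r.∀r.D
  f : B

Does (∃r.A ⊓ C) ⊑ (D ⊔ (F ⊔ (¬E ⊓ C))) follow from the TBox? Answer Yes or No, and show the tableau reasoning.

1. (∃r.A ⊓ C) ⊑ (D ⊔ (F ⊔ (¬E ⊓ C)))  ⇔  ((∃r.A ⊓ C) ⊓ (¬D ⊓ (¬F ⊓ (E ⊔ ¬C)))) unsat w.r.t. T
   all branches close; clash {C, ¬C} at x₀
2. Hence (∃r.A ⊓ C) ⊑ (D ⊔ (F ⊔ (¬E ⊓ C))): entailed.

Yes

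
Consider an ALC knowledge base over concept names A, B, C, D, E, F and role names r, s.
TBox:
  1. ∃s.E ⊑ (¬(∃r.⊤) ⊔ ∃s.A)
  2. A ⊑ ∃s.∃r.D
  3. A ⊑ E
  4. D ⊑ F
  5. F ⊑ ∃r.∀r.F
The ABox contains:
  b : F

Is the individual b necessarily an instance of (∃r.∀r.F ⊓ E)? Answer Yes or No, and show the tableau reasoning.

No

1. b : (∃r.∀r.F ⊓ E)?  L(b) = {F} ∪ {(∀r.∃r.¬F ⊔ ¬E)}
   apply at b: F⊑∃r.∀r.F
   open: L(b) ⊇ {F, ¬A, ¬E, ∀s.¬E, ∃r.∀r.F} (+ ∃-successors) — b ∉ (∃r.∀r.F ⊓ E) possible
2. Hence b : (∃r.∀r.F ⊓ E): not entailed.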